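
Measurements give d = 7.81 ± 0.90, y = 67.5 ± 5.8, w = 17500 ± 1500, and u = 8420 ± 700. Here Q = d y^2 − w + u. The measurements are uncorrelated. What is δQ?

Let p = d·y^2 = 35600. δp/p = √((1·δd/d)² + (2·δy/y)²) = √(0.0133 + 0.0295) = 0.207, so δp = 7360.
Q = p − w + u: δQ = √(δp² + δw² + δu²) = √(5.42e+07 + 2.25e+06 + 4.9e+05) = 7550

7550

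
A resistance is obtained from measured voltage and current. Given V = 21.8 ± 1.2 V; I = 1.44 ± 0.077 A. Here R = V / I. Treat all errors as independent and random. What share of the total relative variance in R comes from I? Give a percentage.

48.6%

(δR/R)² = (1·δV/V)² + (-1·δI/I)²
  V term: (1×0.0550)² = 0.00303
  I term: (-1×0.0535)² = 0.00286
Total = 0.00589. Share from I = 0.00286/0.00589 = 0.486.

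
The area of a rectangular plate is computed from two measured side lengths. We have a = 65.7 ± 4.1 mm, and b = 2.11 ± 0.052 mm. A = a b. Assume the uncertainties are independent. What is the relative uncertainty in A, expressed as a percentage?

For a monomial A ∝ a, b, fractional errors add in quadrature:
  (1·δa/a)² = (1×0.0624)² = 0.00389;  (1·δb/b)² = (1×0.0246)² = 0.000607
δA/A = √(0.00450) = 0.0671

6.71%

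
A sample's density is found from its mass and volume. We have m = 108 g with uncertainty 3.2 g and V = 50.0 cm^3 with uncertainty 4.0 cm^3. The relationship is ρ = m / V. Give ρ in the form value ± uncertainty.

ρ is a product of powers, so relative uncertainties combine in quadrature:
  (1·δm/m)² = (1×0.0296)² = 0.000878;  (-1·δV/V)² = (-1×0.0800)² = 0.00640
δρ/ρ = √(0.00728) = 0.0853
ρ = 2.16 g/cm^3, so δρ = 0.0853 × 2.16 = 0.184 g/cm^3.

2.16 ± 0.184 g/cm^3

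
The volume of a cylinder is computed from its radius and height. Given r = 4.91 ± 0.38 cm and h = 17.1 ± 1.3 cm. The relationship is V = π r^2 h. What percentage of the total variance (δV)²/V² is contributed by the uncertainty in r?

(δV/V)² = (2·δr/r)² + (1·δh/h)²
  r term: (2×0.0774)² = 0.0240
  h term: (1×0.0760)² = 0.00578
Total = 0.0297. Share from r = 0.0240/0.0297 = 0.806.

80.6%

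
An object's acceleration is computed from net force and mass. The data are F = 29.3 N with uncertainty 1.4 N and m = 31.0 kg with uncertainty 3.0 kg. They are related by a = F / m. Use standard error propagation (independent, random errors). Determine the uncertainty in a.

a is a product of powers, so relative uncertainties combine in quadrature:
  (1·δF/F)² = (1×0.0478)² = 0.00228;  (-1·δm/m)² = (-1×0.0968)² = 0.00937
δa/a = √(0.0116) = 0.108
a = 0.945 m/s^2, so δa = 0.108 × 0.945 = 0.102 m/s^2.

0.102 m/s^2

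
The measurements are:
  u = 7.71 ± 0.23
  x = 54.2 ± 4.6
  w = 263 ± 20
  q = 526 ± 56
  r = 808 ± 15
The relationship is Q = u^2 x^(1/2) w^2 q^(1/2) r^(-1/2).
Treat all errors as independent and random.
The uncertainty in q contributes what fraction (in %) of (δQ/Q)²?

9.02%

(δQ/Q)² = (2·δu/u)² + (½·δx/x)² + (2·δw/w)² + (½·δq/q)² + (−½·δr/r)²
  u term: (2×0.0298)² = 0.00356
  x term: (0.5×0.0849)² = 0.00180
  w term: (2×0.0760)² = 0.0231
  q term: (0.5×0.106)² = 0.00283
  r term: (-0.5×0.0186)² = 8.62e-05
Total = 0.0314. Share from q = 0.00283/0.0314 = 0.0902.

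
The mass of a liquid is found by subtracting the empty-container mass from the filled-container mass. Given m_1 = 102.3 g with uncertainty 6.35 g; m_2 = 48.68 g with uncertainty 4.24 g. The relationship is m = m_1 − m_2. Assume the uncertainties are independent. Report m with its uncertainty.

53.62 ± 7.64 g

For a sum/difference, combine absolute errors in quadrature:
  (δm_1)² = 40.3;  (δm_2)² = 18.0
δm = √(58.3) = 7.64 g
m = 53.62 g.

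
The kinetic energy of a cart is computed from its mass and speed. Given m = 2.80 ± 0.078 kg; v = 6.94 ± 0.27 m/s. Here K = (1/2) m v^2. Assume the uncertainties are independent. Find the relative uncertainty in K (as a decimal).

0.0826

For a monomial K ∝ m, v^2, fractional errors add in quadrature:
  (1·δm/m)² = (1×0.0279)² = 0.000776;  (2·δv/v)² = (2×0.0389)² = 0.00605
δK/K = √(0.00683) = 0.0826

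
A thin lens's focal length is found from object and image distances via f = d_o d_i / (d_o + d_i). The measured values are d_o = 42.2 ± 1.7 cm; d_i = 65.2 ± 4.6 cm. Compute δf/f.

∂f/∂d_o = (d_i/(d_o+d_i))² = 0.369;  ∂f/∂d_i = (d_o/(d_o+d_i))² = 0.154
δf = √((∂f/∂d_o · δd_o)² + (∂f/∂d_i · δd_i)²) = √(0.393 + 0.504) = 0.947 cm
f = 25.6 cm, so δf/f = 0.947/25.6 = 0.0370.

0.0370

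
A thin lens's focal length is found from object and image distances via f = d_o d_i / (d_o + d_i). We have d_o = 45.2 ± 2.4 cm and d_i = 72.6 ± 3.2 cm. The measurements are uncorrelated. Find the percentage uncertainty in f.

3.68%

∂f/∂d_o = (d_i/(d_o+d_i))² = 0.380;  ∂f/∂d_i = (d_o/(d_o+d_i))² = 0.147
δf = √((∂f/∂d_o · δd_o)² + (∂f/∂d_i · δd_i)²) = √(0.831 + 0.222) = 1.03 cm
f = 27.9 cm, so δf/f = 1.03/27.9 = 0.0368.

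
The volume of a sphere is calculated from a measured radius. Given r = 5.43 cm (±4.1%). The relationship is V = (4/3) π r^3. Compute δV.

82.5 cm^3

Since V is a product/quotient, work with relative uncertainties:
  (3·δr/r)² = (3×0.0410)² = 0.0151
δV/V = √(0.0151) = 0.123
V = 671 cm^3, so δV = 0.123 × 671 = 82.5 cm^3.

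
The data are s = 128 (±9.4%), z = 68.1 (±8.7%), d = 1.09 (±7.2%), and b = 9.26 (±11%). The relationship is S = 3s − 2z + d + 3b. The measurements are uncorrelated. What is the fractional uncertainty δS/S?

S is a linear combination, so absolute uncertainties add in quadrature:
  (3·δs)² = 1300;  (2·δz)² = 140;  (δd)² = 0.00616;  (3·δb)² = 9.34
δS = √(1450) = 38.1
S = 277, so δS/S = 38.1/277 = 0.138.

0.138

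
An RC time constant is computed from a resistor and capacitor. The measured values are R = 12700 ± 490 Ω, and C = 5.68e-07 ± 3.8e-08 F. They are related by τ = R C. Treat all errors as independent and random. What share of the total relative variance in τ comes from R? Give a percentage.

25.0%

(δτ/τ)² = (1·δR/R)² + (1·δC/C)²
  R term: (1×0.0386)² = 0.00149
  C term: (1×0.0669)² = 0.00448
Total = 0.00596. Share from R = 0.00149/0.00596 = 0.250.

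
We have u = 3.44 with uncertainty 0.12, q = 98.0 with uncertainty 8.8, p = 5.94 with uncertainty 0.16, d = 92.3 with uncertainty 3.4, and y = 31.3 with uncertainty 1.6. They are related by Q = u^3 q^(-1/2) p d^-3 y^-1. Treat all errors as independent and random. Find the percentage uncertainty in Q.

Q is a product of powers, so relative uncertainties combine in quadrature:
  (3·δu/u)² = (3×0.0349)² = 0.0110;  (−½·δq/q)² = (-0.5×0.0898)² = 0.00202;  (1·δp/p)² = (1×0.0269)² = 0.000726;  (-3·δd/d)² = (-3×0.0368)² = 0.0122;  (-1·δy/y)² = (-1×0.0511)² = 0.00261
δQ/Q = √(0.0285) = 0.169

16.9%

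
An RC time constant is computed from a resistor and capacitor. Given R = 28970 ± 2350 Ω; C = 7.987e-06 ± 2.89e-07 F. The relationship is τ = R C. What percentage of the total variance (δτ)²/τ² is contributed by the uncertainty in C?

(δτ/τ)² = (1·δR/R)² + (1·δC/C)²
  R term: (1×0.0811)² = 0.00658
  C term: (1×0.0362)² = 0.00131
Total = 0.00789. Share from C = 0.00131/0.00789 = 0.166.

16.6%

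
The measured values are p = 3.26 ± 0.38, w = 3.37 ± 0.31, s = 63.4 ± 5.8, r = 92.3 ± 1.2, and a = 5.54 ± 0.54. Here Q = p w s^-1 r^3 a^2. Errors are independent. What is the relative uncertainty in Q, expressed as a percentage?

26.4%

Each factor contributes (exponent × relative error)² to (δQ/Q)²:
  (1·δp/p)² = (1×0.117)² = 0.0136;  (1·δw/w)² = (1×0.0920)² = 0.00846;  (-1·δs/s)² = (-1×0.0915)² = 0.00837;  (3·δr/r)² = (3×0.0130)² = 0.00152;  (2·δa/a)² = (2×0.0975)² = 0.0380
δQ/Q = √(0.0699) = 0.264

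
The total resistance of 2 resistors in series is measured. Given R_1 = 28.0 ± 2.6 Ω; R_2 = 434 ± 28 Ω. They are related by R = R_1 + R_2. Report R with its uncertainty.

Each term contributes (cᵢ δxᵢ)² to (δR)²:
  (δR_1)² = 6.76;  (δR_2)² = 784
δR = √(791) = 28.1 Ω
R = 462 Ω.

462 ± 28.1 Ω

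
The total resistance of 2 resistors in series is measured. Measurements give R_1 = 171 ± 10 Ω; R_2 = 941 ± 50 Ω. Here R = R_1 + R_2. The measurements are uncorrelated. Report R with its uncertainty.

1110 ± 51.0 Ω

Each term contributes (cᵢ δxᵢ)² to (δR)²:
  (δR_1)² = 100;  (δR_2)² = 2500
δR = √(2600) = 51.0 Ω
R = 1110 Ω.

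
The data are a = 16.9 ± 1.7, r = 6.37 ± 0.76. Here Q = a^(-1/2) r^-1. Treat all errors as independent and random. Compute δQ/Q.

Each factor contributes (exponent × relative error)² to (δQ/Q)²:
  (−½·δa/a)² = (-0.5×0.101)² = 0.00253;  (-1·δr/r)² = (-1×0.119)² = 0.0142
δQ/Q = √(0.0168) = 0.129

0.129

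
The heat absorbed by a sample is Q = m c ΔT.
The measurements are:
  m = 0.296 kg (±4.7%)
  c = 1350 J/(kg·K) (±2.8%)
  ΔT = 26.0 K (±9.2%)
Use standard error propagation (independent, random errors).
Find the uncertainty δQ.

1110 J

Each factor contributes (exponent × relative error)² to (δQ/Q)²:
  (1·δm/m)² = (1×0.0470)² = 0.00221;  (1·δc/c)² = (1×0.0280)² = 0.000784;  (1·δΔT/ΔT)² = (1×0.0920)² = 0.00846
δQ/Q = √(0.0115) = 0.107
Q = 10400 J, so δQ = 0.107 × 10400 = 1110 J.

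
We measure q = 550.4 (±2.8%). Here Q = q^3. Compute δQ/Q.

Since Q is a product/quotient, work with relative uncertainties:
  (3·δq/q)² = (3×0.0280)² = 0.00706
δQ/Q = √(0.00706) = 0.0840

0.0840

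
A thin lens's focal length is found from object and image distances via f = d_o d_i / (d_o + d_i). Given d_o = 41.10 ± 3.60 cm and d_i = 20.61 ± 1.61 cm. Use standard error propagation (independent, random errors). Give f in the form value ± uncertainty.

13.73 ± 0.819 cm

∂f/∂d_o = (d_i/(d_o+d_i))² = 0.112;  ∂f/∂d_i = (d_o/(d_o+d_i))² = 0.444
δf = √((∂f/∂d_o · δd_o)² + (∂f/∂d_i · δd_i)²) = √(0.161 + 0.510) = 0.819 cm
f = 13.73 cm.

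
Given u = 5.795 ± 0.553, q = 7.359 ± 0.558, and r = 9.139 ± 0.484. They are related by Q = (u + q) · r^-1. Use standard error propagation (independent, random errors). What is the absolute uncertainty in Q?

0.115

Let w = u + q = 13.15. δw = √(δu² + δq²) = √(0.306 + 0.311) = 0.786, so δw/w = 0.0597.
Q is then a monomial in w, r:
δQ/Q = √((δw/w)² + (-1·δr/r)²) = √(0.00357 + 0.00280) = 0.0798
Q = 1.439, so δQ = 0.0798 × 1.439 = 0.115.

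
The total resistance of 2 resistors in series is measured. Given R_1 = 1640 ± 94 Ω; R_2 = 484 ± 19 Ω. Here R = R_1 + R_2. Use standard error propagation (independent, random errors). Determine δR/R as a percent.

4.52%

Sums and differences: (δR)² = Σ (cᵢ δxᵢ)².
  (δR_1)² = 8840;  (δR_2)² = 361
δR = √(9200) = 95.9 Ω
R = 2120 Ω, so δR/R = 95.9/2120 = 0.0452.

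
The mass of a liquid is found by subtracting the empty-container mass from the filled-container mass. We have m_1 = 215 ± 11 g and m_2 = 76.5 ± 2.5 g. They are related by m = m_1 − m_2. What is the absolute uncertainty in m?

11.3 g

Absolute uncertainties add in quadrature for a linear combination:
  (δm_1)² = 121;  (δm_2)² = 6.25
δm = √(127) = 11.3 g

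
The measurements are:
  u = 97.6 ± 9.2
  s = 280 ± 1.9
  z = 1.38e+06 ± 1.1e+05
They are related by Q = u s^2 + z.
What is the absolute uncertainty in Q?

7.37e+05

Let p = u·s^2 = 7.65e+06. δp/p = √((1·δu/u)² + (2·δs/s)²) = √(0.00889 + 0.000184) = 0.0952, so δp = 7.29e+05.
Q = p + z: δQ = √(δp² + δz²) = √(5.31e+11 + 1.21e+10) = 7.37e+05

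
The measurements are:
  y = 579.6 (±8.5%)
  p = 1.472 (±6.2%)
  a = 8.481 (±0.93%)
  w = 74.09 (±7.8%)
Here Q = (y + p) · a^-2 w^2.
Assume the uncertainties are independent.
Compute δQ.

7920

Let u = y + p = 581.1. δu = √(δy² + δp²) = √(2430 + 0.00833) = 49.3, so δu/u = 0.0848.
Q is then a monomial in u, a, w:
δQ/Q = √((δu/u)² + (-2·δa/a)² + (2·δw/w)²) = √(0.00719 + 0.000346 + 0.0243) = 0.179
Q = 44350, so δQ = 0.179 × 44350 = 7920.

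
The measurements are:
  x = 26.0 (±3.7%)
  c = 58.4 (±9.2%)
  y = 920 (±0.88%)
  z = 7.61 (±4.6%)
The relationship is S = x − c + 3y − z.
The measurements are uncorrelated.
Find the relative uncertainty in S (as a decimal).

0.00915

S is a linear combination, so absolute uncertainties add in quadrature:
  (δx)² = 0.925;  (δc)² = 28.9;  (3·δy)² = 590;  (δz)² = 0.123
δS = √(620) = 24.9
S = 2720, so δS/S = 24.9/2720 = 0.00915.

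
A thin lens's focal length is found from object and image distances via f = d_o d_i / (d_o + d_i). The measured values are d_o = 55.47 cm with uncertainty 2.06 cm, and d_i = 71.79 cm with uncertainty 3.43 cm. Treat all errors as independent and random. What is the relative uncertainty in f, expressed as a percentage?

2.95%

∂f/∂d_o = (d_i/(d_o+d_i))² = 0.318;  ∂f/∂d_i = (d_o/(d_o+d_i))² = 0.190
δf = √((∂f/∂d_o · δd_o)² + (∂f/∂d_i · δd_i)²) = √(0.430 + 0.425) = 0.924 cm
f = 31.29 cm, so δf/f = 0.924/31.29 = 0.0295.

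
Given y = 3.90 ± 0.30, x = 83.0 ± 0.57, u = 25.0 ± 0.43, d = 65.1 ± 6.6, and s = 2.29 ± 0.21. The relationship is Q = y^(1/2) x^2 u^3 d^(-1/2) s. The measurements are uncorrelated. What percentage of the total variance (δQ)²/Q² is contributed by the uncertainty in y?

9.66%

(δQ/Q)² = (½·δy/y)² + (2·δx/x)² + (3·δu/u)² + (−½·δd/d)² + (1·δs/s)²
  y term: (0.5×0.0769)² = 0.00148
  x term: (2×0.00687)² = 0.000189
  u term: (3×0.0172)² = 0.00266
  d term: (-0.5×0.101)² = 0.00257
  s term: (1×0.0917)² = 0.00841
Total = 0.0153. Share from y = 0.00148/0.0153 = 0.0966.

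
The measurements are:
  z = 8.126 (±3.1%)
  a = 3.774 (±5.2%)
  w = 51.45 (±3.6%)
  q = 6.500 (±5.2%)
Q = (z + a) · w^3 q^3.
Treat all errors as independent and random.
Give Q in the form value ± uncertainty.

Let u = z + a = 11.90. δu = √(δz² + δa²) = √(0.0635 + 0.0385) = 0.319, so δu/u = 0.0268.
Q is then a monomial in u, w, q:
δQ/Q = √((δu/u)² + (3·δw/w)² + (3·δq/q)²) = √(0.000720 + 0.0117 + 0.0243) = 0.192
Q = 4.451e+08, so δQ = 0.192 × 4.451e+08 = 8.53e+07.

(4.451 ± 0.853) × 10^8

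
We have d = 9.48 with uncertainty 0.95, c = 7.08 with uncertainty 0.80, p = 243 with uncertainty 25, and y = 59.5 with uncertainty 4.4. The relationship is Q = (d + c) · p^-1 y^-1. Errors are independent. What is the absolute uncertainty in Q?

0.000169

Let u = d + c = 16.6. δu = √(δd² + δc²) = √(0.902 + 0.640) = 1.24, so δu/u = 0.0750.
Q is then a monomial in u, p, y:
δQ/Q = √((δu/u)² + (-1·δp/p)² + (-1·δy/y)²) = √(0.00562 + 0.0106 + 0.00547) = 0.147
Q = 0.00115, so δQ = 0.147 × 0.00115 = 0.000169.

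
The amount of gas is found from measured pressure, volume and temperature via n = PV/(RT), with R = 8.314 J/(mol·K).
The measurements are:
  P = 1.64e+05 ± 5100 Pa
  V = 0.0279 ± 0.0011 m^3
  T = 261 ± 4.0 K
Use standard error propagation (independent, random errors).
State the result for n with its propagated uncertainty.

Relative error in a monomial: (δn/n)² = Σ (nᵢ · δxᵢ/xᵢ)².
  (1·δP/P)² = (1×0.0311)² = 0.000967;  (1·δV/V)² = (1×0.0394)² = 0.00155;  (-1·δT/T)² = (-1×0.0153)² = 0.000235
δn/n = √(0.00276) = 0.0525
n = 2.11 mol, so δn = 0.0525 × 2.11 = 0.111 mol.

2.11 ± 0.111 mol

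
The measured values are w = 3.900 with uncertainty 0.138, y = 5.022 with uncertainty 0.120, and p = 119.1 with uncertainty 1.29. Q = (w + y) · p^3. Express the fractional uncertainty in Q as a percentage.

Let u = w + y = 8.922. δu = √(δw² + δy²) = √(0.0190 + 0.0144) = 0.183, so δu/u = 0.0205.
Q is then a monomial in u, p:
δQ/Q = √((δu/u)² + (3·δp/p)²) = √(0.000420 + 0.00106) = 0.0384

3.84%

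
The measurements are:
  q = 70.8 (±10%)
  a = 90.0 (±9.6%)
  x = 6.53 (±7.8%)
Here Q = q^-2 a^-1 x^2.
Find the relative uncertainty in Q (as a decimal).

0.271

Q is a product of powers, so relative uncertainties combine in quadrature:
  (-2·δq/q)² = (-2×0.100)² = 0.0400;  (-1·δa/a)² = (-1×0.0960)² = 0.00922;  (2·δx/x)² = (2×0.0780)² = 0.0243
δQ/Q = √(0.0736) = 0.271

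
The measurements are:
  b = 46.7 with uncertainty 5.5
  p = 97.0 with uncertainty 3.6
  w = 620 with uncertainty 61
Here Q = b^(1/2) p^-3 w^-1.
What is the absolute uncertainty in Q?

Products/powers → add relative errors in quadrature, weighted by exponent:
  (½·δb/b)² = (0.5×0.118)² = 0.00347;  (-3·δp/p)² = (-3×0.0371)² = 0.0124;  (-1·δw/w)² = (-1×0.0984)² = 0.00968
δQ/Q = √(0.0255) = 0.160
Q = 1.21e-08, so δQ = 0.160 × 1.21e-08 = 1.93e-09.

1.93e-09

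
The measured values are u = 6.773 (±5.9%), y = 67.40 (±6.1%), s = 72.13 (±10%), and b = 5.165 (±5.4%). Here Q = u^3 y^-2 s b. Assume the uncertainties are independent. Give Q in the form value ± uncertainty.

25.48 ± 6.20

Products/powers → add relative errors in quadrature, weighted by exponent:
  (3·δu/u)² = (3×0.0590)² = 0.0313;  (-2·δy/y)² = (-2×0.0610)² = 0.0149;  (1·δs/s)² = (1×0.100)² = 0.0100;  (1·δb/b)² = (1×0.0540)² = 0.00292
δQ/Q = √(0.0591) = 0.243
Q = 25.48, so δQ = 0.243 × 25.48 = 6.20.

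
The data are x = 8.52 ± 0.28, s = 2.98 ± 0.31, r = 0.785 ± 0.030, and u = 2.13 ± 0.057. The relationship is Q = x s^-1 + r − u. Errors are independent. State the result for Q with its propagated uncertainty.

1.51 ± 0.318

Let p = x·s^-1 = 2.86. δp/p = √((1·δx/x)² + (-1·δs/s)²) = √(0.00108 + 0.0108) = 0.109, so δp = 0.312.
Q = p + r − u: δQ = √(δp² + δr² + δu²) = √(0.0973 + 0.000900 + 0.00325) = 0.318
Q = 1.51.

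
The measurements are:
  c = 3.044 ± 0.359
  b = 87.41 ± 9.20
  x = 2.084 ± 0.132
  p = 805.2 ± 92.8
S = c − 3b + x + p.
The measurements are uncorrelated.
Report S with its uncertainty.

548.1 ± 96.8

Absolute uncertainties add in quadrature for a linear combination:
  (δc)² = 0.129;  (3·δb)² = 762;  (δx)² = 0.0174;  (δp)² = 8610
δS = √(9370) = 96.8
S = 548.1.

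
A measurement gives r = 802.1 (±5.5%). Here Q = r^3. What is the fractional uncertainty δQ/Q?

For a monomial Q ∝ r^3, fractional errors add in quadrature:
  (3·δr/r)² = (3×0.0550)² = 0.0272
δQ/Q = √(0.0272) = 0.165

0.165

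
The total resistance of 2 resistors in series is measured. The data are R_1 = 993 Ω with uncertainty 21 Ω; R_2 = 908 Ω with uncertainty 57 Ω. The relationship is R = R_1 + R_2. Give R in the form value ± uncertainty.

1900 ± 60.7 Ω

Sums and differences: (δR)² = Σ (cᵢ δxᵢ)².
  (δR_1)² = 441;  (δR_2)² = 3250
δR = √(3690) = 60.7 Ω
R = 1900 Ω.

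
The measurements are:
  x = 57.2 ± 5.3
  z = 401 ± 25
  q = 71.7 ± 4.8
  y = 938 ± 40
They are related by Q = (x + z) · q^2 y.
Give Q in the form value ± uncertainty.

(2.21 ± 0.334) × 10^9

Let u = x + z = 458. δu = √(δx² + δz²) = √(28.1 + 625) = 25.6, so δu/u = 0.0558.
Q is then a monomial in u, q, y:
δQ/Q = √((δu/u)² + (2·δq/q)² + (1·δy/y)²) = √(0.00311 + 0.0179 + 0.00182) = 0.151
Q = 2.21e+09, so δQ = 0.151 × 2.21e+09 = 3.34e+08.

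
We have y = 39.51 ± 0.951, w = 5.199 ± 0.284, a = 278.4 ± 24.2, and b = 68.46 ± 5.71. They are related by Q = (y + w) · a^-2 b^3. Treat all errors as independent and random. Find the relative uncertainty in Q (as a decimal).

0.305

Let u = y + w = 44.71. δu = √(δy² + δw²) = √(0.904 + 0.0807) = 0.993, so δu/u = 0.0222.
Q is then a monomial in u, a, b:
δQ/Q = √((δu/u)² + (-2·δa/a)² + (3·δb/b)²) = √(0.000493 + 0.0302 + 0.0626) = 0.305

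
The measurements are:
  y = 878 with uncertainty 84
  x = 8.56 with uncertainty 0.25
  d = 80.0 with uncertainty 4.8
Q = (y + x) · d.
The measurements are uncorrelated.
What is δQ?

Let u = y + x = 887. δu = √(δy² + δx²) = √(7060 + 0.0625) = 84.0, so δu/u = 0.0947.
Q is then a monomial in u, d:
δQ/Q = √((δu/u)² + (1·δd/d)²) = √(0.00898 + 0.00360) = 0.112
Q = 70900, so δQ = 0.112 × 70900 = 7950.

7950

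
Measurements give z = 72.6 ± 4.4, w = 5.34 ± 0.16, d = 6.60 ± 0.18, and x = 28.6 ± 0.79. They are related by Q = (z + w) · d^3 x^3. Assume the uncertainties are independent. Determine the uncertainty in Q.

Let u = z + w = 77.9. δu = √(δz² + δw²) = √(19.4 + 0.0256) = 4.40, so δu/u = 0.0565.
Q is then a monomial in u, d, x:
δQ/Q = √((δu/u)² + (3·δd/d)² + (3·δx/x)²) = √(0.00319 + 0.00669 + 0.00687) = 0.129
Q = 5.24e+08, so δQ = 0.129 × 5.24e+08 = 6.78e+07.

6.78e+07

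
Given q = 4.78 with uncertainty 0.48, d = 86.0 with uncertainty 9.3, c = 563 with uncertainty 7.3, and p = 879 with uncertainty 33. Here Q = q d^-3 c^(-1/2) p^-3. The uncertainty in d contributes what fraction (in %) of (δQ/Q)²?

82.2%

(δQ/Q)² = (1·δq/q)² + (-3·δd/d)² + (−½·δc/c)² + (-3·δp/p)²
  q term: (1×0.100)² = 0.0101
  d term: (-3×0.108)² = 0.105
  c term: (-0.5×0.0130)² = 4.2e-05
  p term: (-3×0.0375)² = 0.0127
Total = 0.128. Share from d = 0.105/0.128 = 0.822.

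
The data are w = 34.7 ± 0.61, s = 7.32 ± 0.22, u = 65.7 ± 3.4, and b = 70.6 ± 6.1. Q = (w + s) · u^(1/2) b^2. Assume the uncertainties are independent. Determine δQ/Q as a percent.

17.5%

Let h = w + s = 42.0. δh = √(δw² + δs²) = √(0.372 + 0.0484) = 0.648, so δh/h = 0.0154.
Q is then a monomial in h, u, b:
δQ/Q = √((δh/h)² + (½·δu/u)² + (2·δb/b)²) = √(0.000238 + 0.000670 + 0.0299) = 0.175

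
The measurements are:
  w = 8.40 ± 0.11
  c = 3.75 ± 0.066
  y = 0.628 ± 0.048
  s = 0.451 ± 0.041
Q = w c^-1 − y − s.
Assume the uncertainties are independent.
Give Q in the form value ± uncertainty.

Let p = w·c^-1 = 2.24. δp/p = √((1·δw/w)² + (-1·δc/c)²) = √(0.000171 + 0.000310) = 0.0219, so δp = 0.0491.
Q = p − y − s: δQ = √(δp² + δy² + δs²) = √(0.00241 + 0.00230 + 0.00168) = 0.0800
Q = 1.16.

1.16 ± 0.0800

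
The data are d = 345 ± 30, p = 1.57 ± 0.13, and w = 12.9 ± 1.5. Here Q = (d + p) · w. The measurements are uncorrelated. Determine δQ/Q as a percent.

Let u = d + p = 347. δu = √(δd² + δp²) = √(900 + 0.0169) = 30.0, so δu/u = 0.0866.
Q is then a monomial in u, w:
δQ/Q = √((δu/u)² + (1·δw/w)²) = √(0.00749 + 0.0135) = 0.145

14.5%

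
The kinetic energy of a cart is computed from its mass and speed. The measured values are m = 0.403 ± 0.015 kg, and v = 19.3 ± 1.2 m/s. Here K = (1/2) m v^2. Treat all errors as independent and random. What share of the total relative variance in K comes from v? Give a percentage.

91.8%

(δK/K)² = (1·δm/m)² + (2·δv/v)²
  m term: (1×0.0372)² = 0.00139
  v term: (2×0.0622)² = 0.0155
Total = 0.0168. Share from v = 0.0155/0.0168 = 0.918.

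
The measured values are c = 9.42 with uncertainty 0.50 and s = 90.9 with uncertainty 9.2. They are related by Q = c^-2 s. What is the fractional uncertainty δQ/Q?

0.147

Q is a product of powers, so relative uncertainties combine in quadrature:
  (-2·δc/c)² = (-2×0.0531)² = 0.0113;  (1·δs/s)² = (1×0.101)² = 0.0102
δQ/Q = √(0.0215) = 0.147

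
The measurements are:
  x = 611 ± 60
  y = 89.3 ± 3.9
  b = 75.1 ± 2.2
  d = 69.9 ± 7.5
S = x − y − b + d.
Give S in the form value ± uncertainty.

516 ± 60.6

S is a linear combination, so absolute uncertainties add in quadrature:
  (δx)² = 3600;  (δy)² = 15.2;  (δb)² = 4.84;  (δd)² = 56.2
δS = √(3680) = 60.6
S = 516.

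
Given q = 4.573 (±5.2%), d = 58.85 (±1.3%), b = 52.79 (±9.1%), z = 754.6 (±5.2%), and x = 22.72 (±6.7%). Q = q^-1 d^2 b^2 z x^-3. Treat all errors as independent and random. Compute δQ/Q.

0.282

Each factor contributes (exponent × relative error)² to (δQ/Q)²:
  (-1·δq/q)² = (-1×0.0520)² = 0.00270;  (2·δd/d)² = (2×0.0130)² = 0.000676;  (2·δb/b)² = (2×0.0910)² = 0.0331;  (1·δz/z)² = (1×0.0520)² = 0.00270;  (-3·δx/x)² = (-3×0.0670)² = 0.0404
δQ/Q = √(0.0796) = 0.282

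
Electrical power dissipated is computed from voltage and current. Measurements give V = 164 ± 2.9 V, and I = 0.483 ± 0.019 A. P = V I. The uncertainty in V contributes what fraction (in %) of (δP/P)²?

(δP/P)² = (1·δV/V)² + (1·δI/I)²
  V term: (1×0.0177)² = 0.000313
  I term: (1×0.0393)² = 0.00155
Total = 0.00186. Share from V = 0.000313/0.00186 = 0.168.

16.8%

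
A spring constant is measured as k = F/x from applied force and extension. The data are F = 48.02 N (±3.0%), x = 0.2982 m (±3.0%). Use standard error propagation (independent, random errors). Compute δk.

k is a product of powers, so relative uncertainties combine in quadrature:
  (1·δF/F)² = (1×0.0300)² = 0.000900;  (-1·δx/x)² = (-1×0.0300)² = 0.000900
δk/k = √(0.00180) = 0.0424
k = 161.0 N/m, so δk = 0.0424 × 161.0 = 6.83 N/m.

6.83 N/m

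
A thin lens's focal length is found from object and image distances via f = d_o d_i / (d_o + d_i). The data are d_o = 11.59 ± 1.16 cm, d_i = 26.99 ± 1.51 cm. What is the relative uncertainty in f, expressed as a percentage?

∂f/∂d_o = (d_i/(d_o+d_i))² = 0.489;  ∂f/∂d_i = (d_o/(d_o+d_i))² = 0.0902
δf = √((∂f/∂d_o · δd_o)² + (∂f/∂d_i · δd_i)²) = √(0.322 + 0.0186) = 0.584 cm
f = 8.108 cm, so δf/f = 0.584/8.108 = 0.0720.

7.20%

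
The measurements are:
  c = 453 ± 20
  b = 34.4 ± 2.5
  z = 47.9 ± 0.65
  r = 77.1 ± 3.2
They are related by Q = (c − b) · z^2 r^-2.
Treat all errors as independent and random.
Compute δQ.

Let u = c − b = 419. δu = √(δc² + δb²) = √(400 + 6.25) = 20.2, so δu/u = 0.0482.
Q is then a monomial in u, z, r:
δQ/Q = √((δu/u)² + (2·δz/z)² + (-2·δr/r)²) = √(0.00232 + 0.000737 + 0.00689) = 0.0997
Q = 162, so δQ = 0.0997 × 162 = 16.1.

16.1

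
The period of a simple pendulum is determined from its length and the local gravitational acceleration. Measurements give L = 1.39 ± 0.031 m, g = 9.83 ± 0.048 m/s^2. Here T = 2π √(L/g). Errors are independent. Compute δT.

0.0270 s

Products/powers → add relative errors in quadrature, weighted by exponent:
  (½·δL/L)² = (0.5×0.0223)² = 0.000124;  (−½·δg/g)² = (-0.5×0.00488)² = 5.96e-06
δT/T = √(0.000130) = 0.0114
T = 2.36 s, so δT = 0.0114 × 2.36 = 0.0270 s.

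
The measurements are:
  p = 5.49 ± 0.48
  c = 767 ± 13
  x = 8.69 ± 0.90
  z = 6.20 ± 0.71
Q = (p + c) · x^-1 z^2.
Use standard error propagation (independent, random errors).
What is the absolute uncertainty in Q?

861

Let u = p + c = 772. δu = √(δp² + δc²) = √(0.230 + 169) = 13.0, so δu/u = 0.0168.
Q is then a monomial in u, x, z:
δQ/Q = √((δu/u)² + (-1·δx/x)² + (2·δz/z)²) = √(0.000284 + 0.0107 + 0.0525) = 0.252
Q = 3420, so δQ = 0.252 × 3420 = 861.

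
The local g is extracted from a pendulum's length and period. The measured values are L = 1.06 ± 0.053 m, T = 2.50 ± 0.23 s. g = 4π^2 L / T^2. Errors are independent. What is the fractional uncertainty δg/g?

0.191

Relative error in a monomial: (δg/g)² = Σ (nᵢ · δxᵢ/xᵢ)².
  (1·δL/L)² = (1×0.0500)² = 0.00250;  (-2·δT/T)² = (-2×0.0920)² = 0.0339
δg/g = √(0.0364) = 0.191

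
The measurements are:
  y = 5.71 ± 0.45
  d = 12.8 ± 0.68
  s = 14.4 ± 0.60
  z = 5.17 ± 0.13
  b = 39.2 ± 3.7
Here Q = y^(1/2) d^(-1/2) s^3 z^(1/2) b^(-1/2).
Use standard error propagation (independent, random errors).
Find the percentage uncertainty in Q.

14.2%

Since Q is a product/quotient, work with relative uncertainties:
  (½·δy/y)² = (0.5×0.0788)² = 0.00155;  (−½·δd/d)² = (-0.5×0.0531)² = 0.000706;  (3·δs/s)² = (3×0.0417)² = 0.0156;  (½·δz/z)² = (0.5×0.0251)² = 0.000158;  (−½·δb/b)² = (-0.5×0.0944)² = 0.00223
δQ/Q = √(0.0203) = 0.142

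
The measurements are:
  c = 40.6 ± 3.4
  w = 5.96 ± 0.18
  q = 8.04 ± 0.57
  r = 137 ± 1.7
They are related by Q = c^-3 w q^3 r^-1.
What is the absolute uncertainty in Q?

0.000112

Q is a product of powers, so relative uncertainties combine in quadrature:
  (-3·δc/c)² = (-3×0.0837)² = 0.0631;  (1·δw/w)² = (1×0.0302)² = 0.000912;  (3·δq/q)² = (3×0.0709)² = 0.0452;  (-1·δr/r)² = (-1×0.0124)² = 0.000154
δQ/Q = √(0.109) = 0.331
Q = 0.000338, so δQ = 0.331 × 0.000338 = 0.000112.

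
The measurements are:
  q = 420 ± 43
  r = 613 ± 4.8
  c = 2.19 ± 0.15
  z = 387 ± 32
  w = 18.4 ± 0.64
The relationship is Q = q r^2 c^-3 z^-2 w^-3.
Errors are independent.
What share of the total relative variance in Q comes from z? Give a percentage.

30.0%

(δQ/Q)² = (1·δq/q)² + (2·δr/r)² + (-3·δc/c)² + (-2·δz/z)² + (-3·δw/w)²
  q term: (1×0.102)² = 0.0105
  r term: (2×0.00783)² = 0.000245
  c term: (-3×0.0685)² = 0.0422
  z term: (-2×0.0827)² = 0.0273
  w term: (-3×0.0348)² = 0.0109
Total = 0.0912. Share from z = 0.0273/0.0912 = 0.300.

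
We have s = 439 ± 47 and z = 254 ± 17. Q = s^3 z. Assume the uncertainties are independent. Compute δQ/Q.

0.328

Each factor contributes (exponent × relative error)² to (δQ/Q)²:
  (3·δs/s)² = (3×0.107)² = 0.103;  (1·δz/z)² = (1×0.0669)² = 0.00448
δQ/Q = √(0.108) = 0.328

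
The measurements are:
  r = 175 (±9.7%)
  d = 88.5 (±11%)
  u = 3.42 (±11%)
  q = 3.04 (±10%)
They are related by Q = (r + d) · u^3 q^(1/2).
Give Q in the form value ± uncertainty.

Let w = r + d = 264. δw = √(δr² + δd²) = √(288 + 94.8) = 19.6, so δw/w = 0.0743.
Q is then a monomial in w, u, q:
δQ/Q = √((δw/w)² + (3·δu/u)² + (½·δq/q)²) = √(0.00552 + 0.109 + 0.00250) = 0.342
Q = 18400, so δQ = 0.342 × 18400 = 6280.

18400 ± 6280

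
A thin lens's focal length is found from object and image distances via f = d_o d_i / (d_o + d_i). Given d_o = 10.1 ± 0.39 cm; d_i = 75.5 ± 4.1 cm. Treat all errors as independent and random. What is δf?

0.309 cm

∂f/∂d_o = (d_i/(d_o+d_i))² = 0.778;  ∂f/∂d_i = (d_o/(d_o+d_i))² = 0.0139
δf = √((∂f/∂d_o · δd_o)² + (∂f/∂d_i · δd_i)²) = √(0.0920 + 0.00326) = 0.309 cm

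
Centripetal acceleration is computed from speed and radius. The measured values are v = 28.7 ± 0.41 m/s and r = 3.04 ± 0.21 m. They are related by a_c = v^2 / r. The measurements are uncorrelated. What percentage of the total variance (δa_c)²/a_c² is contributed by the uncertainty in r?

(δa_c/a_c)² = (2·δv/v)² + (-1·δr/r)²
  v term: (2×0.0143)² = 0.000816
  r term: (-1×0.0691)² = 0.00477
Total = 0.00559. Share from r = 0.00477/0.00559 = 0.854.

85.4%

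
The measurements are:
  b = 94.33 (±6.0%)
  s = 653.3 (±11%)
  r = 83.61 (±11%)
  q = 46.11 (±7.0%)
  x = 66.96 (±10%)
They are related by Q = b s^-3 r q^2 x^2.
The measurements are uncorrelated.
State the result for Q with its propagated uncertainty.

269.6 ± 116

Relative error in a monomial: (δQ/Q)² = Σ (nᵢ · δxᵢ/xᵢ)².
  (1·δb/b)² = (1×0.0600)² = 0.00360;  (-3·δs/s)² = (-3×0.110)² = 0.109;  (1·δr/r)² = (1×0.110)² = 0.0121;  (2·δq/q)² = (2×0.0700)² = 0.0196;  (2·δx/x)² = (2×0.100)² = 0.0400
δQ/Q = √(0.184) = 0.429
Q = 269.6, so δQ = 0.429 × 269.6 = 116.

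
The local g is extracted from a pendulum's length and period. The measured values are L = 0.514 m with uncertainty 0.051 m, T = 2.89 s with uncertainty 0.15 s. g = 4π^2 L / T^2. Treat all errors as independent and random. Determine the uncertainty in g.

0.349 m/s^2

Relative error in a monomial: (δg/g)² = Σ (nᵢ · δxᵢ/xᵢ)².
  (1·δL/L)² = (1×0.0992)² = 0.00984;  (-2·δT/T)² = (-2×0.0519)² = 0.0108
δg/g = √(0.0206) = 0.144
g = 2.43 m/s^2, so δg = 0.144 × 2.43 = 0.349 m/s^2.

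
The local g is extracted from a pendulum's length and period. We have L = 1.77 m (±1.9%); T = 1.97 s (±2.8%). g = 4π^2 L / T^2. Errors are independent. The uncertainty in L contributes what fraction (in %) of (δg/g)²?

10.3%

(δg/g)² = (1·δL/L)² + (-2·δT/T)²
  L term: (1×0.0190)² = 0.000361
  T term: (-2×0.0280)² = 0.00314
Total = 0.00350. Share from L = 0.000361/0.00350 = 0.103.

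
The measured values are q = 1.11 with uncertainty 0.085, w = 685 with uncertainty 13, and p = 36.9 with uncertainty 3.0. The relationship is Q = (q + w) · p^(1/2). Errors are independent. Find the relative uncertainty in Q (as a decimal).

0.0448

Let u = q + w = 686. δu = √(δq² + δw²) = √(0.00723 + 169) = 13.0, so δu/u = 0.0189.
Q is then a monomial in u, p:
δQ/Q = √((δu/u)² + (½·δp/p)²) = √(0.000359 + 0.00165) = 0.0448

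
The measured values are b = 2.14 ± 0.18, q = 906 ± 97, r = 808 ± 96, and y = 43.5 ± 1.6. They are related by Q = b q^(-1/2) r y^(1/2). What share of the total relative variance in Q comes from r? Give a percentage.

57.9%

(δQ/Q)² = (1·δb/b)² + (−½·δq/q)² + (1·δr/r)² + (½·δy/y)²
  b term: (1×0.0841)² = 0.00707
  q term: (-0.5×0.107)² = 0.00287
  r term: (1×0.119)² = 0.0141
  y term: (0.5×0.0368)² = 0.000338
Total = 0.0244. Share from r = 0.0141/0.0244 = 0.579.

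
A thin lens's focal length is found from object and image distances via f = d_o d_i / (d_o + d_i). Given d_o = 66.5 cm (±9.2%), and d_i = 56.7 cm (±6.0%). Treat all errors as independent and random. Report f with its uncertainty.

∂f/∂d_o = (d_i/(d_o+d_i))² = 0.212;  ∂f/∂d_i = (d_o/(d_o+d_i))² = 0.291
δf = √((∂f/∂d_o · δd_o)² + (∂f/∂d_i · δd_i)²) = √(1.68 + 0.982) = 1.63 cm
f = 30.6 cm.

30.6 ± 1.63 cm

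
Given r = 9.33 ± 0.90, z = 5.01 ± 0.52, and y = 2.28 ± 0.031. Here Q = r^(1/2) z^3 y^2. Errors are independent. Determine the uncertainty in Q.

631

Relative error in a monomial: (δQ/Q)² = Σ (nᵢ · δxᵢ/xᵢ)².
  (½·δr/r)² = (0.5×0.0965)² = 0.00233;  (3·δz/z)² = (3×0.104)² = 0.0970;  (2·δy/y)² = (2×0.0136)² = 0.000739
δQ/Q = √(0.100) = 0.316
Q = 2000, so δQ = 0.316 × 2000 = 631.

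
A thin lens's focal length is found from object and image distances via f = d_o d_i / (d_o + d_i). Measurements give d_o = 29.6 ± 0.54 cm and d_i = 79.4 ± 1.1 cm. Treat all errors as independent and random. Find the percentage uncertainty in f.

∂f/∂d_o = (d_i/(d_o+d_i))² = 0.531;  ∂f/∂d_i = (d_o/(d_o+d_i))² = 0.0737
δf = √((∂f/∂d_o · δd_o)² + (∂f/∂d_i · δd_i)²) = √(0.0821 + 0.00658) = 0.298 cm
f = 21.6 cm, so δf/f = 0.298/21.6 = 0.0138.

1.38%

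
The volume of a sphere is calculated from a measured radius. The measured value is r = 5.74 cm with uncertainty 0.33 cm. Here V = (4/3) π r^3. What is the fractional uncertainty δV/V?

Since V is a product/quotient, work with relative uncertainties:
  (3·δr/r)² = (3×0.0575)² = 0.0297
δV/V = √(0.0297) = 0.172

0.172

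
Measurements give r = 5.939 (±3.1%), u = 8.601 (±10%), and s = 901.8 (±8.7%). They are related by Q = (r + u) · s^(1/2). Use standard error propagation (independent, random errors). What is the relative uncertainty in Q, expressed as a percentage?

7.45%

Let w = r + u = 14.54. δw = √(δr² + δu²) = √(0.0339 + 0.740) = 0.880, so δw/w = 0.0605.
Q is then a monomial in w, s:
δQ/Q = √((δw/w)² + (½·δs/s)²) = √(0.00366 + 0.00189) = 0.0745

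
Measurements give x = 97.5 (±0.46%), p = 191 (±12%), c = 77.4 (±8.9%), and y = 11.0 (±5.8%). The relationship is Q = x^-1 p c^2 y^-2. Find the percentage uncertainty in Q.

For a monomial Q ∝ x^-1, p, c^2, y^-2, fractional errors add in quadrature:
  (-1·δx/x)² = (-1×0.00460)² = 2.12e-05;  (1·δp/p)² = (1×0.120)² = 0.0144;  (2·δc/c)² = (2×0.0890)² = 0.0317;  (-2·δy/y)² = (-2×0.0580)² = 0.0135
δQ/Q = √(0.0596) = 0.244

24.4%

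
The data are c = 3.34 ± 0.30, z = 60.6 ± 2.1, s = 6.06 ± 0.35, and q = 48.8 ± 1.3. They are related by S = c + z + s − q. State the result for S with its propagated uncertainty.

21.2 ± 2.51

S is a linear combination, so absolute uncertainties add in quadrature:
  (δc)² = 0.0900;  (δz)² = 4.41;  (δs)² = 0.122;  (δq)² = 1.69
δS = √(6.31) = 2.51
S = 21.2.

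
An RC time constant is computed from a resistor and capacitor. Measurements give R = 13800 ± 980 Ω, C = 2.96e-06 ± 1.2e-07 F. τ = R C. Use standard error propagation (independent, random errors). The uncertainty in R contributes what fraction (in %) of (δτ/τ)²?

(δτ/τ)² = (1·δR/R)² + (1·δC/C)²
  R term: (1×0.0710)² = 0.00504
  C term: (1×0.0405)² = 0.00164
Total = 0.00669. Share from R = 0.00504/0.00669 = 0.754.

75.4%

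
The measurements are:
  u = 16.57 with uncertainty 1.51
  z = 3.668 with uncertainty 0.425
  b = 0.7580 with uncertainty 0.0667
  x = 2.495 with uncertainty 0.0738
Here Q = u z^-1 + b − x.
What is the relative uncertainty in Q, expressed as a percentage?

Let p = u·z^-1 = 4.517. δp/p = √((1·δu/u)² + (-1·δz/z)²) = √(0.00830 + 0.0134) = 0.147, so δp = 0.666.
Q = p + b − x: δQ = √(δp² + δb² + δx²) = √(0.443 + 0.00445 + 0.00545) = 0.673
Q = 2.780, so δQ/Q = 0.673/2.780 = 0.242.

24.2%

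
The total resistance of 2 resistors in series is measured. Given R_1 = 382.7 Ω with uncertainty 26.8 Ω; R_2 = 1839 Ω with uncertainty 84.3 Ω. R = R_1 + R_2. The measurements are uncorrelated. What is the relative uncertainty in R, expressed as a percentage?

3.98%

R is a linear combination, so absolute uncertainties add in quadrature:
  (δR_1)² = 718;  (δR_2)² = 7110
δR = √(7820) = 88.5 Ω
R = 2222 Ω, so δR/R = 88.5/2222 = 0.0398.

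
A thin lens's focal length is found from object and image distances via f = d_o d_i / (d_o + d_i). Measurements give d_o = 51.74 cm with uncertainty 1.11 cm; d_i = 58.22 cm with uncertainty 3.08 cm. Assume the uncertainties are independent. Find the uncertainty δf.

∂f/∂d_o = (d_i/(d_o+d_i))² = 0.280;  ∂f/∂d_i = (d_o/(d_o+d_i))² = 0.221
δf = √((∂f/∂d_o · δd_o)² + (∂f/∂d_i · δd_i)²) = √(0.0968 + 0.465) = 0.750 cm

0.750 cm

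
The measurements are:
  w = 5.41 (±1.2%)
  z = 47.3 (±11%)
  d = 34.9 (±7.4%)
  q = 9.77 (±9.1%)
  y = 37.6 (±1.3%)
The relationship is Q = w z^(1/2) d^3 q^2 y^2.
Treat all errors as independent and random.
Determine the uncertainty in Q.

Products/powers → add relative errors in quadrature, weighted by exponent:
  (1·δw/w)² = (1×0.0120)² = 0.000144;  (½·δz/z)² = (0.5×0.110)² = 0.00302;  (3·δd/d)² = (3×0.0740)² = 0.0493;  (2·δq/q)² = (2×0.0910)² = 0.0331;  (2·δy/y)² = (2×0.0130)² = 0.000676
δQ/Q = √(0.0863) = 0.294
Q = 2.13e+11, so δQ = 0.294 × 2.13e+11 = 6.27e+10.

6.27e+10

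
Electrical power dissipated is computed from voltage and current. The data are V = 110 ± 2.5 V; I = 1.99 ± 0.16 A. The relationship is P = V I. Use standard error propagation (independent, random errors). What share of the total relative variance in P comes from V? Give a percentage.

(δP/P)² = (1·δV/V)² + (1·δI/I)²
  V term: (1×0.0227)² = 0.000517
  I term: (1×0.0804)² = 0.00646
Total = 0.00698. Share from V = 0.000517/0.00698 = 0.0740.

7.40%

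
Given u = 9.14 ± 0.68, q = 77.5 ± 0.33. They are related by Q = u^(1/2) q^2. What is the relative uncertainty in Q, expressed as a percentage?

3.82%

Since Q is a product/quotient, work with relative uncertainties:
  (½·δu/u)² = (0.5×0.0744)² = 0.00138;  (2·δq/q)² = (2×0.00426)² = 7.25e-05
δQ/Q = √(0.00146) = 0.0382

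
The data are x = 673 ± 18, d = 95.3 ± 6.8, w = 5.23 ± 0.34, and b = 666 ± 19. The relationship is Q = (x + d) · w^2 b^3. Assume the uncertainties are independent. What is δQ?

9.79e+11

Let u = x + d = 768. δu = √(δx² + δd²) = √(324 + 46.2) = 19.2, so δu/u = 0.0250.
Q is then a monomial in u, w, b:
δQ/Q = √((δu/u)² + (2·δw/w)² + (3·δb/b)²) = √(0.000627 + 0.0169 + 0.00732) = 0.158
Q = 6.21e+12, so δQ = 0.158 × 6.21e+12 = 9.79e+11.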